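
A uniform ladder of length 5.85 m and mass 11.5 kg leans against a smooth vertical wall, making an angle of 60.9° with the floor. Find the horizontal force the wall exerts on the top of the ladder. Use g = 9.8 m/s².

Sum moments about the foot of the ladder (the floor normal and friction both act there and drop out).
Ladder weight 11.5×9.8 = 112.7 N acts at 2.925 m along the ladder; its horizontal arm is 2.925·cos60.9° = 1.423 m → τ = 160.4 N·m clockwise.
Wall normal N acts horizontally at the top; its moment arm is the height L sinθ = 5.85·sin60.9° = 5.112 m, counterclockwise.
Στ = 0 ⇒ N × 5.112 = 160.4 ⇒ N = 31.4 N.

N_wall ≈ 31.4 N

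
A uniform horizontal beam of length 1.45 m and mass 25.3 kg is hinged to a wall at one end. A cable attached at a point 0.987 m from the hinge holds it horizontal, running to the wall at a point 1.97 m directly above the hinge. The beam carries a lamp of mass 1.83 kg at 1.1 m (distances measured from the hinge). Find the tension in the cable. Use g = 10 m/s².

Take moments about the hinge.
Beam weight: 25.3 × 10 = 253 N down at 0.725 m → arm 0.725 m, τ = 253 × 0.725 = 183.4 N·m clockwise.
Lamp: 1.83 × 10 = 18.3 N down at 1.1 m → arm 1.1 m, τ = 18.3 × 1.1 = 20.13 N·m clockwise.
Total clockwise load moment = 203.5 N·m.
The cable tension T acts at 0.987 m; only its component perpendicular to the beam, T sinθ, produces torque. sinθ = h/√(h²+d²) = 1.97/√(1.97²+0.987²) = 0.8941.
For rotational equilibrium, T × 0.987 × 0.8941 = 203.5, so T = 203.5 / 0.8825 = 231 N.

T ≈ 231 N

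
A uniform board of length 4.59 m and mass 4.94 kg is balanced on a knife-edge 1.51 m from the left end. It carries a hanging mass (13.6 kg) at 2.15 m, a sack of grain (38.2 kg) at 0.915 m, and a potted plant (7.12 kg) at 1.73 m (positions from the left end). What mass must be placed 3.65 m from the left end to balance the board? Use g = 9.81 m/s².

Sum moments about the knife-edge (at 1.51 m from the left end) (the support reaction has zero arm there).
Beam weight: 4.94 × 9.81 = 48.46 N down at 2.295 m → arm 0.785 m, τ = 48.46 × 0.785 = 38.04 N·m clockwise.
Hanging mass: 13.6 × 9.81 = 133.4 N down at 2.15 m → arm 0.64 m, τ = 133.4 × 0.64 = 85.38 N·m clockwise.
Sack of grain: 38.2 × 9.81 = 374.7 N down at 0.915 m → arm 0.595 m, τ = 374.7 × 0.595 = 222.9 N·m counterclockwise.
Potted plant: 7.12 × 9.81 = 69.85 N down at 1.73 m → arm 0.22 m, τ = 69.85 × 0.22 = 15.37 N·m clockwise.
Net moment of known loads = 84.11 N·m counterclockwise.
An unknown mass m at 3.65 m has arm 2.14 m; its moment is m·g·2.14 clockwise.
For rotational equilibrium, m × 9.81 × 2.14 = 84.11, so m = 84.11 / (9.81 × 2.14) = 4.01 kg.

m ≈ 4.01 kg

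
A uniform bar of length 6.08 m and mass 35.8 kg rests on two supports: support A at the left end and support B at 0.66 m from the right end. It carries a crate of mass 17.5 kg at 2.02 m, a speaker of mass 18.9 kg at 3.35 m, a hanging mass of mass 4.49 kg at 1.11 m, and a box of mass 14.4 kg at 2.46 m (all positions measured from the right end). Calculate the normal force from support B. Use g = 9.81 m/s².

About support A:
Beam weight: 35.8 × 9.81 = 351.2 N down at 3.04 m → arm 3.04 m, τ = 351.2 × 3.04 = 1068 N·m clockwise.
Crate: 17.5 × 9.81 = 171.7 N down at 2.02 m → arm 4.06 m, τ = 171.7 × 4.06 = 697.1 N·m clockwise.
Speaker: 18.9 × 9.81 = 185.4 N down at 3.35 m → arm 2.73 m, τ = 185.4 × 2.73 = 506.1 N·m clockwise.
Hanging mass: 4.49 × 9.81 = 44.05 N down at 1.11 m → arm 4.97 m, τ = 44.05 × 4.97 = 218.9 N·m clockwise.
Box: 14.4 × 9.81 = 141.3 N down at 2.46 m → arm 3.62 m, τ = 141.3 × 3.62 = 511.5 N·m clockwise.
Net load moment about support A = 3002 N·m clockwise.
Reaction R at support B is upward at 0.66 m, arm 5.42 m → moment R × 5.42 counterclockwise.
Στ = 0 ⇒ R × 5.42 = 3002 ⇒ R = 554 N.

R_B ≈ 554 N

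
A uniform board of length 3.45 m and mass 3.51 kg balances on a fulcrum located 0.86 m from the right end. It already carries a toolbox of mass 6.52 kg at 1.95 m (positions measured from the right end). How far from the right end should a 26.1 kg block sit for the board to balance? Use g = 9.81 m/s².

Taking torques about the fulcrum (at 0.86 m from the right end):
Beam weight: 3.51 × 9.81 = 34.43 N down at 1.725 m → arm 0.865 m, τ = 34.43 × 0.865 = 29.78 N·m counterclockwise.
Toolbox: 6.52 × 9.81 = 63.96 N down at 1.95 m → arm 1.09 m, τ = 63.96 × 1.09 = 69.72 N·m counterclockwise.
Net moment of existing loads = 99.5 N·m counterclockwise.
The block weighs 26.1 × 9.81 = 256 N and must supply an equal clockwise moment, so its lever arm about the fulcrum is 99.5 / 256 = 0.389 m.
That puts it at 0.86 − 0.389 = 0.471 m from the right end.

x ≈ 0.471 m from the right end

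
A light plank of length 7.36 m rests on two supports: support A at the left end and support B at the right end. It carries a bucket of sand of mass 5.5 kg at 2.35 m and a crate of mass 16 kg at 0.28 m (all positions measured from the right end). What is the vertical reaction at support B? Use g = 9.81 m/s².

Taking torques about support A:
Bucket of sand: 5.5 × 9.81 = 53.96 N down at 2.35 m → arm 5.01 m, τ = 53.96 × 5.01 = 270.3 N·m clockwise.
Crate: 16 × 9.81 = 157 N down at 0.28 m → arm 7.08 m, τ = 157 × 7.08 = 1112 N·m clockwise.
Net load moment about support A = 1382 N·m clockwise.
Reaction R at support B is upward at 0 m, arm 7.36 m → moment R × 7.36 counterclockwise.
For rotational equilibrium, R × 7.36 = 1382, so R = 188 N.

R_B ≈ 188 N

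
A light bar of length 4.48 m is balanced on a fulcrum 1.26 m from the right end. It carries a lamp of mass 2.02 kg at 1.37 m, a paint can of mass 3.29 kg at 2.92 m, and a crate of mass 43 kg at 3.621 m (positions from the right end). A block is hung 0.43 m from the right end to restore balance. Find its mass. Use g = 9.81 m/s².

Choose the fulcrum (at 1.26 m from the right end) as the axis so the support reaction has zero arm there.
Lamp: 2.02 × 9.81 = 19.82 N down at 1.37 m → arm 0.11 m, τ = 19.82 × 0.11 = 2.18 N·m counterclockwise.
Paint can: 3.29 × 9.81 = 32.27 N down at 2.92 m → arm 1.66 m, τ = 32.27 × 1.66 = 53.57 N·m counterclockwise.
Crate: 43 × 9.81 = 421.8 N down at 3.621 m → arm 2.361 m, τ = 421.8 × 2.361 = 995.9 N·m counterclockwise.
Net moment of known loads = 1052 N·m counterclockwise.
An unknown mass m at 0.43 m has arm 0.83 m; its moment is m·g·0.83 clockwise.
Στ = 0 ⇒ m × 9.81 × 0.83 = 1052 ⇒ m = 1052 / (9.81 × 0.83) = 129 kg.

m ≈ 129 kg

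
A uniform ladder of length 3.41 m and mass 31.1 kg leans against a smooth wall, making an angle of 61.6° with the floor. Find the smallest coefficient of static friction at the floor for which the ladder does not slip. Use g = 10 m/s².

Take moments about the foot of the ladder.
Ladder weight 31.1×10 = 311 N acts at 1.705 m along the ladder; its horizontal arm is 1.705·cos61.6° = 0.8109 m → τ = 252.2 N·m clockwise.
Wall normal N acts horizontally at the top; its moment arm is the height L sinθ = 3.41·sin61.6° = 3 m, counterclockwise.
Στ = 0 ⇒ N × 3 = 252.2 ⇒ N = 84.07 N.
ΣFx = 0 ⇒ f = N_wall = 84.07 N. ΣFy = 0 ⇒ N_floor = 311 N.
μ_min = f / N_floor = 84.07 / 311 = 0.27.

μ_min ≈ 0.27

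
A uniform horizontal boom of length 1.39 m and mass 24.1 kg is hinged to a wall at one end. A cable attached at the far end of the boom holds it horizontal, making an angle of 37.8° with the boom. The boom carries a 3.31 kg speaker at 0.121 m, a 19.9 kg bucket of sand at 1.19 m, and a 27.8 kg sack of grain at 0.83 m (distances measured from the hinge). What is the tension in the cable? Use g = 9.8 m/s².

T ≈ 735 N

Taking torques about the hinge:
Beam weight: 24.1 × 9.8 = 236.2 N down at 0.695 m → arm 0.695 m, τ = 236.2 × 0.695 = 164.2 N·m clockwise.
Speaker: 3.31 × 9.8 = 32.44 N down at 0.121 m → arm 0.121 m, τ = 32.44 × 0.121 = 3.925 N·m clockwise.
Bucket of sand: 19.9 × 9.8 = 195 N down at 1.19 m → arm 1.19 m, τ = 195 × 1.19 = 232 N·m clockwise.
Sack of grain: 27.8 × 9.8 = 272.4 N down at 0.83 m → arm 0.83 m, τ = 272.4 × 0.83 = 226.1 N·m clockwise.
Total clockwise load moment = 626.2 N·m.
The cable tension T acts at 1.39 m; only its component perpendicular to the boom, T sinθ, produces torque. sin 37.8° = 0.6129.
Setting net torque to zero: T × 1.39 × 0.6129 = 626.2 → T = 626.2 / 0.8519 = 735 N.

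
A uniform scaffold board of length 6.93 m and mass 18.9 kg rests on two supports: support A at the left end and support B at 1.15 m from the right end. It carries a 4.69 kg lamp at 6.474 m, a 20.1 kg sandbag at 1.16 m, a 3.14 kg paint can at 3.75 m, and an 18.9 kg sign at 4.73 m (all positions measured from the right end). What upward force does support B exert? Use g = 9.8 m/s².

About support A:
Beam weight: 18.9 × 9.8 = 185.2 N down at 3.465 m → arm 3.465 m, τ = 185.2 × 3.465 = 641.7 N·m clockwise.
Lamp: 4.69 × 9.8 = 45.96 N down at 6.474 m → arm 0.456 m, τ = 45.96 × 0.456 = 20.96 N·m clockwise.
Sandbag: 20.1 × 9.8 = 197 N down at 1.16 m → arm 5.77 m, τ = 197 × 5.77 = 1137 N·m clockwise.
Paint can: 3.14 × 9.8 = 30.77 N down at 3.75 m → arm 3.18 m, τ = 30.77 × 3.18 = 97.85 N·m clockwise.
Sign: 18.9 × 9.8 = 185.2 N down at 4.73 m → arm 2.2 m, τ = 185.2 × 2.2 = 407.4 N·m clockwise.
Net load moment about support A = 2305 N·m clockwise.
Reaction R at support B is upward at 1.15 m, arm 5.78 m → moment R × 5.78 counterclockwise.
For rotational equilibrium, R × 5.78 = 2305, so R = 399 N.

R_B ≈ 399 N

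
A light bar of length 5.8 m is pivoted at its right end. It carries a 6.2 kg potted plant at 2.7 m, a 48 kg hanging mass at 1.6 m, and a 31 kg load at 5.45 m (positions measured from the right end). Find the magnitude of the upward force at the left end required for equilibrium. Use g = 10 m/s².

F ≈ 453 N

Choose the right end as the axis so the unknown pivot reaction has zero arm there.
Potted plant: 6.2 × 10 = 62 N down at 2.7 m → arm 2.7 m, τ = 62 × 2.7 = 167.4 N·m counterclockwise.
Hanging mass: 48 × 10 = 480 N down at 1.6 m → arm 1.6 m, τ = 480 × 1.6 = 768 N·m counterclockwise.
Load: 31 × 10 = 310 N down at 5.45 m → arm 5.45 m, τ = 310 × 5.45 = 1690 N·m counterclockwise.
Net moment of the loads = 2625 N·m counterclockwise.
The upward force F acts at the left end, arm 5.8 m, giving F × 5.8 clockwise.
For rotational equilibrium, F × 5.8 = 2625, so F = 2625 / 5.8 = 453 N.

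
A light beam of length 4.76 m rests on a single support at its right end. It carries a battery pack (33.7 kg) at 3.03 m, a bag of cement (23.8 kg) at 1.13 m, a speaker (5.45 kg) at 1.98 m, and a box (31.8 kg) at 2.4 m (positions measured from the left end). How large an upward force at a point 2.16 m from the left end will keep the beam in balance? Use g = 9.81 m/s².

F ≈ 886 N

Taking torques about the right end:
Battery pack: 33.7 × 9.81 = 330.6 N down at 3.03 m → arm 1.73 m, τ = 330.6 × 1.73 = 571.9 N·m counterclockwise.
Bag of cement: 23.8 × 9.81 = 233.5 N down at 1.13 m → arm 3.63 m, τ = 233.5 × 3.63 = 847.6 N·m counterclockwise.
Speaker: 5.45 × 9.81 = 53.46 N down at 1.98 m → arm 2.78 m, τ = 53.46 × 2.78 = 148.6 N·m counterclockwise.
Box: 31.8 × 9.81 = 312 N down at 2.4 m → arm 2.36 m, τ = 312 × 2.36 = 736.3 N·m counterclockwise.
Net moment of the loads = 2304 N·m counterclockwise.
The upward force F acts at a point 2.16 m from the left end, arm 2.6 m, giving F × 2.6 clockwise.
Στ = 0 ⇒ F × 2.6 = 2304 ⇒ F = 2304 / 2.6 = 886 N.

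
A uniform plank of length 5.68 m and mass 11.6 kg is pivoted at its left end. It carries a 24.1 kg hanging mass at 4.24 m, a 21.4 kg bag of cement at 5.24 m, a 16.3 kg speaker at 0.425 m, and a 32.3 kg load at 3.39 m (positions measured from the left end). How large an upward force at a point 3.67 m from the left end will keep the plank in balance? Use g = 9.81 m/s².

F ≈ 972 N

Take moments about the left end.
Beam weight: 11.6 × 9.81 = 113.8 N down at 2.84 m → arm 2.84 m, τ = 113.8 × 2.84 = 323.2 N·m clockwise.
Hanging mass: 24.1 × 9.81 = 236.4 N down at 4.24 m → arm 4.24 m, τ = 236.4 × 4.24 = 1002 N·m clockwise.
Bag of cement: 21.4 × 9.81 = 209.9 N down at 5.24 m → arm 5.24 m, τ = 209.9 × 5.24 = 1100 N·m clockwise.
Speaker: 16.3 × 9.81 = 159.9 N down at 0.425 m → arm 0.425 m, τ = 159.9 × 0.425 = 67.96 N·m clockwise.
Load: 32.3 × 9.81 = 316.9 N down at 3.39 m → arm 3.39 m, τ = 316.9 × 3.39 = 1074 N·m clockwise.
Net moment of the loads = 3567 N·m clockwise.
The upward force F acts at a point 3.67 m from the left end, arm 3.67 m, giving F × 3.67 counterclockwise.
For rotational equilibrium, F × 3.67 = 3567, so F = 3567 / 3.67 = 972 N.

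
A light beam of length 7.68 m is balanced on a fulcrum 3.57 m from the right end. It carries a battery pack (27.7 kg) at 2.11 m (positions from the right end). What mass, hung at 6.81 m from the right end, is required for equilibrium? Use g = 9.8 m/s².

Choose the fulcrum (at 3.57 m from the right end) as the axis so the support reaction has zero arm there.
Battery pack: 27.7 × 9.8 = 271.5 N down at 2.11 m → arm 1.46 m, τ = 271.5 × 1.46 = 396.4 N·m clockwise.
Net moment of known loads = 396.4 N·m clockwise.
An unknown mass m at 6.81 m has arm 3.24 m; its moment is m·g·3.24 counterclockwise.
Balancing moments: m × 9.8 × 3.24 = 396.4, giving m = 396.4 / (9.8 × 3.24) = 12.5 kg.

m ≈ 12.5 kg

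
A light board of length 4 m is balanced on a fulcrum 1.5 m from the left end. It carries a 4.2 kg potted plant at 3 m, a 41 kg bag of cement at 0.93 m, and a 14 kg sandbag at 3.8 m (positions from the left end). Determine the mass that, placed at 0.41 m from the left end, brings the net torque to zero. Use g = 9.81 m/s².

Taking torques about the fulcrum (at 1.5 m from the left end):
Potted plant: 4.2 × 9.81 = 41.2 N down at 3 m → arm 1.5 m, τ = 41.2 × 1.5 = 61.8 N·m clockwise.
Bag of cement: 41 × 9.81 = 402.2 N down at 0.93 m → arm 0.57 m, τ = 402.2 × 0.57 = 229.3 N·m counterclockwise.
Sandbag: 14 × 9.81 = 137.3 N down at 3.8 m → arm 2.3 m, τ = 137.3 × 2.3 = 315.8 N·m clockwise.
Net moment of known loads = 148.3 N·m clockwise.
An unknown mass m at 0.41 m has arm 1.09 m; its moment is m·g·1.09 counterclockwise.
Setting net torque to zero: m × 9.81 × 1.09 = 148.3 → m = 148.3 / (9.81 × 1.09) = 13.9 kg.

m ≈ 13.9 kg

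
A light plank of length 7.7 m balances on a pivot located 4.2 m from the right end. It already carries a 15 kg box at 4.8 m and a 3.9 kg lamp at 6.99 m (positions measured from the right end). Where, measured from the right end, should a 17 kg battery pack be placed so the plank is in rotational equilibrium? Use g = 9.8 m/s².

x ≈ 3.03 m from the right end

Take moments about the pivot (at 4.2 m from the right end).
Box: 15 × 9.8 = 147 N down at 4.8 m → arm 0.6 m, τ = 147 × 0.6 = 88.2 N·m counterclockwise.
Lamp: 3.9 × 9.8 = 38.22 N down at 6.99 m → arm 2.79 m, τ = 38.22 × 2.79 = 106.6 N·m counterclockwise.
Net moment of existing loads = 194.8 N·m counterclockwise.
The battery pack weighs 17 × 9.8 = 166.6 N and must supply an equal clockwise moment, so its lever arm about the pivot is 194.8 / 166.6 = 1.17 m.
That puts it at 4.2 − 1.17 = 3.03 m from the right end.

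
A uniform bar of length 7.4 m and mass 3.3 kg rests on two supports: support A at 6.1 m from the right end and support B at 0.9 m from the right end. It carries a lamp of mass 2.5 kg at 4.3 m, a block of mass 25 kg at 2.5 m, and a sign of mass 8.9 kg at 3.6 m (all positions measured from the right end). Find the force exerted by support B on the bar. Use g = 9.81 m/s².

R_B ≈ 235 N

Choose support A as the axis so its reaction then has zero moment arm.
Beam weight: 3.3 × 9.81 = 32.37 N down at 3.7 m → arm 2.4 m, τ = 32.37 × 2.4 = 77.69 N·m clockwise.
Lamp: 2.5 × 9.81 = 24.53 N down at 4.3 m → arm 1.8 m, τ = 24.53 × 1.8 = 44.15 N·m clockwise.
Block: 25 × 9.81 = 245.2 N down at 2.5 m → arm 3.6 m, τ = 245.2 × 3.6 = 882.7 N·m clockwise.
Sign: 8.9 × 9.81 = 87.31 N down at 3.6 m → arm 2.5 m, τ = 87.31 × 2.5 = 218.3 N·m clockwise.
Net load moment about support A = 1223 N·m clockwise.
Reaction R at support B is upward at 0.9 m, arm 5.2 m → moment R × 5.2 counterclockwise.
Στ = 0 ⇒ R × 5.2 = 1223 ⇒ R = 235 N.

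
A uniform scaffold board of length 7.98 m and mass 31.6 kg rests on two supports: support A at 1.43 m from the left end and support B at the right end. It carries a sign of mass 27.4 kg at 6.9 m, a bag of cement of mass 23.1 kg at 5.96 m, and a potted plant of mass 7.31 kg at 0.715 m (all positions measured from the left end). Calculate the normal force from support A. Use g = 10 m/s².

R_A ≈ 390 N

Choose support B as the axis so its reaction then has zero moment arm.
Beam weight: 31.6 × 10 = 316 N down at 3.99 m → arm 3.99 m, τ = 316 × 3.99 = 1261 N·m counterclockwise.
Sign: 27.4 × 10 = 274 N down at 6.9 m → arm 1.08 m, τ = 274 × 1.08 = 295.9 N·m counterclockwise.
Bag of cement: 23.1 × 10 = 231 N down at 5.96 m → arm 2.02 m, τ = 231 × 2.02 = 466.6 N·m counterclockwise.
Potted plant: 7.31 × 10 = 73.1 N down at 0.715 m → arm 7.265 m, τ = 73.1 × 7.265 = 531.1 N·m counterclockwise.
Net load moment about support B = 2555 N·m counterclockwise.
Reaction R at support A is upward at 1.43 m, arm 6.55 m → moment R × 6.55 clockwise.
Balancing moments: R × 6.55 = 2555, giving R = 390 N.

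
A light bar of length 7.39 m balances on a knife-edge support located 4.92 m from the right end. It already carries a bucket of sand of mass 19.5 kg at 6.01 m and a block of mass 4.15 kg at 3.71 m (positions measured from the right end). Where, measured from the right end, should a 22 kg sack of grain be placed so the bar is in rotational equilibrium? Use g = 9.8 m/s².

x ≈ 4.18 m from the right end

Choose the knife-edge support (at 4.92 m from the right end) as the axis so the support reaction has zero arm there.
Bucket of sand: 19.5 × 9.8 = 191.1 N down at 6.01 m → arm 1.09 m, τ = 191.1 × 1.09 = 208.3 N·m counterclockwise.
Block: 4.15 × 9.8 = 40.67 N down at 3.71 m → arm 1.21 m, τ = 40.67 × 1.21 = 49.21 N·m clockwise.
Net moment of existing loads = 159.1 N·m counterclockwise.
The sack of grain weighs 22 × 9.8 = 215.6 N and must supply an equal clockwise moment, so its lever arm about the knife-edge support is 159.1 / 215.6 = 0.738 m.
That puts it at 4.92 − 0.738 = 4.18 m from the right end.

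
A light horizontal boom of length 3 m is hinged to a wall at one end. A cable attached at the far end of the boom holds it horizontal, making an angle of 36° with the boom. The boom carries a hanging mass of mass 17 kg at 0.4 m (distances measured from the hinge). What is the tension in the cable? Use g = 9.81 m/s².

Take moments about the hinge.
Hanging mass: 17 × 9.81 = 166.8 N down at 0.4 m → arm 0.4 m, τ = 166.8 × 0.4 = 66.72 N·m clockwise.
Total clockwise load moment = 66.72 N·m.
The cable tension T acts at 3 m; only its component perpendicular to the boom, T sinθ, produces torque. sin 36° = 0.5878.
Balancing moments: T × 3 × 0.5878 = 66.72, giving T = 66.72 / 1.763 = 37.8 N.

T ≈ 37.8 N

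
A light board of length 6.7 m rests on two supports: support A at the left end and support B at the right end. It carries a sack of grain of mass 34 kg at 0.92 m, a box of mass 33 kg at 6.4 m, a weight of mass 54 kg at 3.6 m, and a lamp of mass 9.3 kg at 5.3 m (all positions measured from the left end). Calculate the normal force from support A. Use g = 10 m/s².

R_A ≈ 577 N

Choose support B as the axis so its reaction then has zero moment arm.
Sack of grain: 34 × 10 = 340 N down at 0.92 m → arm 5.78 m, τ = 340 × 5.78 = 1965 N·m counterclockwise.
Box: 33 × 10 = 330 N down at 6.4 m → arm 0.3 m, τ = 330 × 0.3 = 99 N·m counterclockwise.
Weight: 54 × 10 = 540 N down at 3.6 m → arm 3.1 m, τ = 540 × 3.1 = 1674 N·m counterclockwise.
Lamp: 9.3 × 10 = 93 N down at 5.3 m → arm 1.4 m, τ = 93 × 1.4 = 130.2 N·m counterclockwise.
Net load moment about support B = 3868 N·m counterclockwise.
Reaction R at support A is upward at 0 m, arm 6.7 m → moment R × 6.7 clockwise.
For rotational equilibrium, R × 6.7 = 3868, so R = 577 N.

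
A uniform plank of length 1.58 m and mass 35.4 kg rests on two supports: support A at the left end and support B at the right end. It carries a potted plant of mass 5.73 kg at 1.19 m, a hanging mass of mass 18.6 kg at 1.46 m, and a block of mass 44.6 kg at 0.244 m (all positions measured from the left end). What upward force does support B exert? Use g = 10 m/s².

Choose support A as the axis so its reaction then has zero moment arm.
Beam weight: 35.4 × 10 = 354 N down at 0.79 m → arm 0.79 m, τ = 354 × 0.79 = 279.7 N·m clockwise.
Potted plant: 5.73 × 10 = 57.3 N down at 1.19 m → arm 1.19 m, τ = 57.3 × 1.19 = 68.19 N·m clockwise.
Hanging mass: 18.6 × 10 = 186 N down at 1.46 m → arm 1.46 m, τ = 186 × 1.46 = 271.6 N·m clockwise.
Block: 44.6 × 10 = 446 N down at 0.244 m → arm 0.244 m, τ = 446 × 0.244 = 108.8 N·m clockwise.
Net load moment about support A = 728.3 N·m clockwise.
Reaction R at support B is upward at 1.58 m, arm 1.58 m → moment R × 1.58 counterclockwise.
Στ = 0 ⇒ R × 1.58 = 728.3 ⇒ R = 461 N.

R_B ≈ 461 N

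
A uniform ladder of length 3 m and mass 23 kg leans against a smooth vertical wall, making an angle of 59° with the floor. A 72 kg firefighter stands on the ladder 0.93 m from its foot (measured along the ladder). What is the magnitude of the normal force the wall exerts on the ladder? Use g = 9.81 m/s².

Sum moments about the foot of the ladder (the floor normal and friction both act there and drop out).
Ladder weight 23×9.81 = 225.6 N acts at 1.5 m along the ladder; its horizontal arm is 1.5·cos59° = 0.7726 m → τ = 174.3 N·m clockwise.
Firefighter: 72×9.81 = 706.3 N at 0.93 m → arm 0.479 m → τ = 338.3 N·m clockwise.
Wall normal N acts horizontally at the top; its moment arm is the height L sinθ = 3·sin59° = 2.572 m, counterclockwise.
For rotational equilibrium, N × 2.572 = 512.6, so N = 199 N.

N_wall ≈ 199 N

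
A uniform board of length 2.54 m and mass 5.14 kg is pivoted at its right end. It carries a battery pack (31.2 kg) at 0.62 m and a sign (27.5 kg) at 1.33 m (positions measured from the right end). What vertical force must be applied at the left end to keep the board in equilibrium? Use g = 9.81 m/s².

Take moments about the right end.
Beam weight: 5.14 × 9.81 = 50.42 N down at 1.27 m → arm 1.27 m, τ = 50.42 × 1.27 = 64.03 N·m counterclockwise.
Battery pack: 31.2 × 9.81 = 306.1 N down at 0.62 m → arm 0.62 m, τ = 306.1 × 0.62 = 189.8 N·m counterclockwise.
Sign: 27.5 × 9.81 = 269.8 N down at 1.33 m → arm 1.33 m, τ = 269.8 × 1.33 = 358.8 N·m counterclockwise.
Net moment of the loads = 612.6 N·m counterclockwise.
The upward force F acts at the left end, arm 2.54 m, giving F × 2.54 clockwise.
For rotational equilibrium, F × 2.54 = 612.6, so F = 612.6 / 2.54 = 241 N.

F ≈ 241 N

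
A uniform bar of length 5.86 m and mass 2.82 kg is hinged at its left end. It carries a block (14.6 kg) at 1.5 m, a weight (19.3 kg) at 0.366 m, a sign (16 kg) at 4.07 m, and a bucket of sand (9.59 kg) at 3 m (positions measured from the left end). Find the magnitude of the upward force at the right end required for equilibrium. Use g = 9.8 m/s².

About the left end:
Beam weight: 2.82 × 9.8 = 27.64 N down at 2.93 m → arm 2.93 m, τ = 27.64 × 2.93 = 80.99 N·m clockwise.
Block: 14.6 × 9.8 = 143.1 N down at 1.5 m → arm 1.5 m, τ = 143.1 × 1.5 = 214.6 N·m clockwise.
Weight: 19.3 × 9.8 = 189.1 N down at 0.366 m → arm 0.366 m, τ = 189.1 × 0.366 = 69.21 N·m clockwise.
Sign: 16 × 9.8 = 156.8 N down at 4.07 m → arm 4.07 m, τ = 156.8 × 4.07 = 638.2 N·m clockwise.
Bucket of sand: 9.59 × 9.8 = 93.98 N down at 3 m → arm 3 m, τ = 93.98 × 3 = 281.9 N·m clockwise.
Net moment of the loads = 1285 N·m clockwise.
The upward force F acts at the right end, arm 5.86 m, giving F × 5.86 counterclockwise.
For rotational equilibrium, F × 5.86 = 1285, so F = 1285 / 5.86 = 219 N.

F ≈ 219 N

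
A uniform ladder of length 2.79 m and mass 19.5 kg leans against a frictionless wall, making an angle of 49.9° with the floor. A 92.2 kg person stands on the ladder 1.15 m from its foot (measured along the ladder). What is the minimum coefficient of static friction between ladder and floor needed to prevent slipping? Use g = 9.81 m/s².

μ_min ≈ 0.36

About the foot of the ladder:
Ladder weight 19.5×9.81 = 191.3 N acts at 1.395 m along the ladder; its horizontal arm is 1.395·cos49.9° = 0.8986 m → τ = 171.9 N·m clockwise.
Person: 92.2×9.81 = 904.5 N at 1.15 m → arm 0.7407 m → τ = 670 N·m clockwise.
Wall normal N acts horizontally at the top; its moment arm is the height L sinθ = 2.79·sin49.9° = 2.134 m, counterclockwise.
Balancing moments: N × 2.134 = 841.9, giving N = 394.5 N.
ΣFx = 0 ⇒ f = N_wall = 394.5 N. ΣFy = 0 ⇒ N_floor = 1096 N.
μ_min = f / N_floor = 394.5 / 1096 = 0.36.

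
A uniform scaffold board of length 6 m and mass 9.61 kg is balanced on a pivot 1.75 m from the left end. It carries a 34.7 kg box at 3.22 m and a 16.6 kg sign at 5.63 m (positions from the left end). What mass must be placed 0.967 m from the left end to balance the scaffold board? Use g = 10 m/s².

m ≈ 163 kg

About the pivot (at 1.75 m from the left end):
Beam weight: 9.61 × 10 = 96.1 N down at 3 m → arm 1.25 m, τ = 96.1 × 1.25 = 120.1 N·m clockwise.
Box: 34.7 × 10 = 347 N down at 3.22 m → arm 1.47 m, τ = 347 × 1.47 = 510.1 N·m clockwise.
Sign: 16.6 × 10 = 166 N down at 5.63 m → arm 3.88 m, τ = 166 × 3.88 = 644.1 N·m clockwise.
Net moment of known loads = 1274 N·m clockwise.
An unknown mass m at 0.967 m has arm 0.783 m; its moment is m·g·0.783 counterclockwise.
For rotational equilibrium, m × 10 × 0.783 = 1274, so m = 1274 / (10 × 0.783) = 163 kg.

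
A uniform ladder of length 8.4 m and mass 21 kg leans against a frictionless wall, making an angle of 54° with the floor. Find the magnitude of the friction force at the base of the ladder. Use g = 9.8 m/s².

Take moments about the foot of the ladder.
Ladder weight 21×9.8 = 205.8 N acts at 4.2 m along the ladder; its horizontal arm is 4.2·cos54° = 2.469 m → τ = 508.1 N·m clockwise.
Wall normal N acts horizontally at the top; its moment arm is the height L sinθ = 8.4·sin54° = 6.796 m, counterclockwise.
For rotational equilibrium, N × 6.796 = 508.1, so N = 74.8 N.
ΣFx = 0: friction at the foot balances the wall's push, so f = N_wall = 74.8 N.

f ≈ 74.8 N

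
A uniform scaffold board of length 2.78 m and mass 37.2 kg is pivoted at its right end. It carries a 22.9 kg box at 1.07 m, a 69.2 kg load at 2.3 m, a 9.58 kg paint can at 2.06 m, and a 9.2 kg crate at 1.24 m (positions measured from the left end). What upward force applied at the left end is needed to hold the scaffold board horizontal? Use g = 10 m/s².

Take moments about the right end.
Beam weight: 37.2 × 10 = 372 N down at 1.39 m → arm 1.39 m, τ = 372 × 1.39 = 517.1 N·m counterclockwise.
Box: 22.9 × 10 = 229 N down at 1.07 m → arm 1.71 m, τ = 229 × 1.71 = 391.6 N·m counterclockwise.
Load: 69.2 × 10 = 692 N down at 2.3 m → arm 0.48 m, τ = 692 × 0.48 = 332.2 N·m counterclockwise.
Paint can: 9.58 × 10 = 95.8 N down at 2.06 m → arm 0.72 m, τ = 95.8 × 0.72 = 68.98 N·m counterclockwise.
Crate: 9.2 × 10 = 92 N down at 1.24 m → arm 1.54 m, τ = 92 × 1.54 = 141.7 N·m counterclockwise.
Net moment of the loads = 1452 N·m counterclockwise.
The upward force F acts at the left end, arm 2.78 m, giving F × 2.78 clockwise.
Setting net torque to zero: F × 2.78 = 1452 → F = 1452 / 2.78 = 522 N.

F ≈ 522 N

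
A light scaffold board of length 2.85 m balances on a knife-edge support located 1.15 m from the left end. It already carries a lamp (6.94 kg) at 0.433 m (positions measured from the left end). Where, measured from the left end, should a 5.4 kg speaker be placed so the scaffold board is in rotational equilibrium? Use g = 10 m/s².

Taking torques about the knife-edge support (at 1.15 m from the left end):
Lamp: 6.94 × 10 = 69.4 N down at 0.433 m → arm 0.717 m, τ = 69.4 × 0.717 = 49.76 N·m counterclockwise.
Net moment of existing loads = 49.76 N·m counterclockwise.
The speaker weighs 5.4 × 10 = 54 N and must supply an equal clockwise moment, so its lever arm about the knife-edge support is 49.76 / 54 = 0.921 m.
That puts it at 1.15 + 0.921 = 2.07 m from the left end.

x ≈ 2.07 m from the left end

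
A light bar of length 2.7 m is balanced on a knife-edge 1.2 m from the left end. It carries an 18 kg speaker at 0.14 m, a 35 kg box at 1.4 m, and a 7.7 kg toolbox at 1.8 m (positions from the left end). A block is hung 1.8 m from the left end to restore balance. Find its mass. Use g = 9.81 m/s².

m ≈ 12.4 kg

Choose the knife-edge (at 1.2 m from the left end) as the axis so the support reaction has zero arm there.
Speaker: 18 × 9.81 = 176.6 N down at 0.14 m → arm 1.06 m, τ = 176.6 × 1.06 = 187.2 N·m counterclockwise.
Box: 35 × 9.81 = 343.4 N down at 1.4 m → arm 0.2 m, τ = 343.4 × 0.2 = 68.68 N·m clockwise.
Toolbox: 7.7 × 9.81 = 75.54 N down at 1.8 m → arm 0.6 m, τ = 75.54 × 0.6 = 45.32 N·m clockwise.
Net moment of known loads = 73.2 N·m counterclockwise.
An unknown mass m at 1.8 m has arm 0.6 m; its moment is m·g·0.6 clockwise.
Balancing moments: m × 9.81 × 0.6 = 73.2, giving m = 73.2 / (9.81 × 0.6) = 12.4 kg.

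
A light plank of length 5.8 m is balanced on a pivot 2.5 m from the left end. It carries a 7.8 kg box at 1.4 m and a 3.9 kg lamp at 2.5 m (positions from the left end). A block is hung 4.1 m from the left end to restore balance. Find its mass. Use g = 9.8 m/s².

Take moments about the pivot (at 2.5 m from the left end).
Box: 7.8 × 9.8 = 76.44 N down at 1.4 m → arm 1.1 m, τ = 76.44 × 1.1 = 84.08 N·m counterclockwise.
Lamp: acts at the pivot, moment arm 0 → no torque.
Net moment of known loads = 84.08 N·m counterclockwise.
An unknown mass m at 4.1 m has arm 1.6 m; its moment is m·g·1.6 clockwise.
Balancing moments: m × 9.8 × 1.6 = 84.08, giving m = 84.08 / (9.8 × 1.6) = 5.36 kg.

m ≈ 5.36 kg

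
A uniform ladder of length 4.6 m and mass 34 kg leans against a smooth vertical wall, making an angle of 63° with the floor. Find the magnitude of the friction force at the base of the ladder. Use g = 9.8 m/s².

Take moments about the foot of the ladder.
Ladder weight 34×9.8 = 333.2 N acts at 2.3 m along the ladder; its horizontal arm is 2.3·cos63° = 1.044 m → τ = 347.9 N·m clockwise.
Wall normal N acts horizontally at the top; its moment arm is the height L sinθ = 4.6·sin63° = 4.099 m, counterclockwise.
Στ = 0 ⇒ N × 4.099 = 347.9 ⇒ N = 84.9 N.
ΣFx = 0: friction at the foot balances the wall's push, so f = N_wall = 84.9 N.

f ≈ 84.9 N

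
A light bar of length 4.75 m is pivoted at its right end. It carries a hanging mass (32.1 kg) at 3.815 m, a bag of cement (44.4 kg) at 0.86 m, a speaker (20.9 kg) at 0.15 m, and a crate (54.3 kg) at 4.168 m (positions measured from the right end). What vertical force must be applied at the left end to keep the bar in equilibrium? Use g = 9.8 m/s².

About the right end:
Hanging mass: 32.1 × 9.8 = 314.6 N down at 3.815 m → arm 3.815 m, τ = 314.6 × 3.815 = 1200 N·m counterclockwise.
Bag of cement: 44.4 × 9.8 = 435.1 N down at 0.86 m → arm 0.86 m, τ = 435.1 × 0.86 = 374.2 N·m counterclockwise.
Speaker: 20.9 × 9.8 = 204.8 N down at 0.15 m → arm 0.15 m, τ = 204.8 × 0.15 = 30.72 N·m counterclockwise.
Crate: 54.3 × 9.8 = 532.1 N down at 4.168 m → arm 4.168 m, τ = 532.1 × 4.168 = 2218 N·m counterclockwise.
Net moment of the loads = 3823 N·m counterclockwise.
The upward force F acts at the left end, arm 4.75 m, giving F × 4.75 clockwise.
For rotational equilibrium, F × 4.75 = 3823, so F = 3823 / 4.75 = 805 N.

F ≈ 805 N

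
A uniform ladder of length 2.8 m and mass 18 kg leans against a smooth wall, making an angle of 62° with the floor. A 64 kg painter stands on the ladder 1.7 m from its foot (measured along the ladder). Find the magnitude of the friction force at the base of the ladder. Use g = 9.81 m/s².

f ≈ 250 N

Sum moments about the foot of the ladder (the floor normal and friction both act there and drop out).
Ladder weight 18×9.81 = 176.6 N acts at 1.4 m along the ladder; its horizontal arm is 1.4·cos62° = 0.6573 m → τ = 116.1 N·m clockwise.
Painter: 64×9.81 = 627.8 N at 1.7 m → arm 0.7981 m → τ = 501 N·m clockwise.
Wall normal N acts horizontally at the top; its moment arm is the height L sinθ = 2.8·sin62° = 2.472 m, counterclockwise.
Setting net torque to zero: N × 2.472 = 617.1 → N = 250 N.
ΣFx = 0: friction at the foot balances the wall's push, so f = N_wall = 250 N.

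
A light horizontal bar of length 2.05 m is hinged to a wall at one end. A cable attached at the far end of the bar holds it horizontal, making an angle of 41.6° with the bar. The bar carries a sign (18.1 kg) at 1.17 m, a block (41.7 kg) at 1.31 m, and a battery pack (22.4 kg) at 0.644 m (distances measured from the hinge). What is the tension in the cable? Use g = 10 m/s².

Taking torques about the hinge:
Sign: 18.1 × 10 = 181 N down at 1.17 m → arm 1.17 m, τ = 181 × 1.17 = 211.8 N·m clockwise.
Block: 41.7 × 10 = 417 N down at 1.31 m → arm 1.31 m, τ = 417 × 1.31 = 546.3 N·m clockwise.
Battery pack: 22.4 × 10 = 224 N down at 0.644 m → arm 0.644 m, τ = 224 × 0.644 = 144.3 N·m clockwise.
Total clockwise load moment = 902.4 N·m.
The cable tension T acts at 2.05 m; only its component perpendicular to the bar, T sinθ, produces torque. sin 41.6° = 0.6639.
Στ = 0 ⇒ T × 2.05 × 0.6639 = 902.4 ⇒ T = 902.4 / 1.361 = 663 N.

T ≈ 663 N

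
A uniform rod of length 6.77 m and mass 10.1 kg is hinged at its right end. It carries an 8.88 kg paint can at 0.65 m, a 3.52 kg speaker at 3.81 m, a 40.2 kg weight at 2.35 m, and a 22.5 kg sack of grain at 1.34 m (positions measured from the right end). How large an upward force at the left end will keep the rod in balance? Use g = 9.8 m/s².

About the right end:
Beam weight: 10.1 × 9.8 = 98.98 N down at 3.385 m → arm 3.385 m, τ = 98.98 × 3.385 = 335 N·m counterclockwise.
Paint can: 8.88 × 9.8 = 87.02 N down at 0.65 m → arm 0.65 m, τ = 87.02 × 0.65 = 56.56 N·m counterclockwise.
Speaker: 3.52 × 9.8 = 34.5 N down at 3.81 m → arm 3.81 m, τ = 34.5 × 3.81 = 131.4 N·m counterclockwise.
Weight: 40.2 × 9.8 = 394 N down at 2.35 m → arm 2.35 m, τ = 394 × 2.35 = 925.9 N·m counterclockwise.
Sack of grain: 22.5 × 9.8 = 220.5 N down at 1.34 m → arm 1.34 m, τ = 220.5 × 1.34 = 295.5 N·m counterclockwise.
Net moment of the loads = 1744 N·m counterclockwise.
The upward force F acts at the left end, arm 6.77 m, giving F × 6.77 clockwise.
Setting net torque to zero: F × 6.77 = 1744 → F = 1744 / 6.77 = 258 N.

F ≈ 258 N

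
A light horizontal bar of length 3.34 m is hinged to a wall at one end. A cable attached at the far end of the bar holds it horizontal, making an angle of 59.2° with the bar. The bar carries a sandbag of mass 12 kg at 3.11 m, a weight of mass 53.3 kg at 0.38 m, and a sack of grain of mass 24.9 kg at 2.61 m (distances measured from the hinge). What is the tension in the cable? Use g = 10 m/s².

T ≈ 427 N

Take moments about the hinge.
Sandbag: 12 × 10 = 120 N down at 3.11 m → arm 3.11 m, τ = 120 × 3.11 = 373.2 N·m clockwise.
Weight: 53.3 × 10 = 533 N down at 0.38 m → arm 0.38 m, τ = 533 × 0.38 = 202.5 N·m clockwise.
Sack of grain: 24.9 × 10 = 249 N down at 2.61 m → arm 2.61 m, τ = 249 × 2.61 = 649.9 N·m clockwise.
Total clockwise load moment = 1226 N·m.
The cable tension T acts at 3.34 m; only its component perpendicular to the bar, T sinθ, produces torque. sin 59.2° = 0.859.
For rotational equilibrium, T × 3.34 × 0.859 = 1226, so T = 1226 / 2.869 = 427 N.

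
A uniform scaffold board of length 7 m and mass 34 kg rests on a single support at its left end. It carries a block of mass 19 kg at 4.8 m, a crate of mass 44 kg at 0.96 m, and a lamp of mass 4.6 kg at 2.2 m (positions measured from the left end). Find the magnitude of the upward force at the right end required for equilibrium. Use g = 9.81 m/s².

About the left end:
Beam weight: 34 × 9.81 = 333.5 N down at 3.5 m → arm 3.5 m, τ = 333.5 × 3.5 = 1167 N·m clockwise.
Block: 19 × 9.81 = 186.4 N down at 4.8 m → arm 4.8 m, τ = 186.4 × 4.8 = 894.7 N·m clockwise.
Crate: 44 × 9.81 = 431.6 N down at 0.96 m → arm 0.96 m, τ = 431.6 × 0.96 = 414.3 N·m clockwise.
Lamp: 4.6 × 9.81 = 45.13 N down at 2.2 m → arm 2.2 m, τ = 45.13 × 2.2 = 99.29 N·m clockwise.
Net moment of the loads = 2575 N·m clockwise.
The upward force F acts at the right end, arm 7 m, giving F × 7 counterclockwise.
Setting net torque to zero: F × 7 = 2575 → F = 2575 / 7 = 368 N.

F ≈ 368 N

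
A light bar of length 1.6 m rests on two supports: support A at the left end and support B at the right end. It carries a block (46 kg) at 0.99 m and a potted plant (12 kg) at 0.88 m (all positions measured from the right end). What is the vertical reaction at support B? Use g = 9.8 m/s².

Take moments about support A.
Block: 46 × 9.8 = 450.8 N down at 0.99 m → arm 0.61 m, τ = 450.8 × 0.61 = 275 N·m clockwise.
Potted plant: 12 × 9.8 = 117.6 N down at 0.88 m → arm 0.72 m, τ = 117.6 × 0.72 = 84.67 N·m clockwise.
Net load moment about support A = 359.7 N·m clockwise.
Reaction R at support B is upward at 0 m, arm 1.6 m → moment R × 1.6 counterclockwise.
Balancing moments: R × 1.6 = 359.7, giving R = 225 N.

R_B ≈ 225 N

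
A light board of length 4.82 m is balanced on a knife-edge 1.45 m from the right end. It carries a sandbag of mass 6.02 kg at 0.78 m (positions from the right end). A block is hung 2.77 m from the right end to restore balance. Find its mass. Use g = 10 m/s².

Choose the knife-edge (at 1.45 m from the right end) as the axis so the support reaction has zero arm there.
Sandbag: 6.02 × 10 = 60.2 N down at 0.78 m → arm 0.67 m, τ = 60.2 × 0.67 = 40.33 N·m clockwise.
Net moment of known loads = 40.33 N·m clockwise.
An unknown mass m at 2.77 m has arm 1.32 m; its moment is m·g·1.32 counterclockwise.
Balancing moments: m × 10 × 1.32 = 40.33, giving m = 40.33 / (10 × 1.32) = 3.06 kg.

m ≈ 3.06 kg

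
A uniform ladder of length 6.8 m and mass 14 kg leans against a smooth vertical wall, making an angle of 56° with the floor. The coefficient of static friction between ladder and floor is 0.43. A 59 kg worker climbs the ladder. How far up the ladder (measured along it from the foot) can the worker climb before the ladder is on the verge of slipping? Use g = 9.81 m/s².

d ≈ 4.56 m

About the foot of the ladder:
Ladder weight 14×9.81 = 137.3 N acts at 3.4 m along the ladder; its horizontal arm is 3.4·cos56° = 1.901 m → τ = 261 N·m clockwise.
Worker weight 59×9.81 = 578.8 N at distance d → arm d·cos56° → τ = 578.8·d·0.5592 clockwise.
Wall normal N at the top has arm L sinθ = 5.637 m counterclockwise, so Στ = 0 gives N·5.637 = 261 + 323.7·d.
ΣFy = 0 ⇒ N_floor = 716.1 N, so the maximum friction is μ_s·N_floor = 0.43×716.1 = 307.9 N. ΣFx = 0 ⇒ N_wall = f, so at the slipping point N = 307.9 N.
Substituting: 307.9×5.637 = 261 + 323.7·d ⇒ d = (1736 − 261) / 323.7 = 4.56 m.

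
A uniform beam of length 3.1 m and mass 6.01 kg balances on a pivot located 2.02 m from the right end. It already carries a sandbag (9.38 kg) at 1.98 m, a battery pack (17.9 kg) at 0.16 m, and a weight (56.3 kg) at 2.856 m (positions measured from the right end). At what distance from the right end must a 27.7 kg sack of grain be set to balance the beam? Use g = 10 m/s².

x ≈ 1.64 m from the right end

Take moments about the pivot (at 2.02 m from the right end).
Beam weight: 6.01 × 10 = 60.1 N down at 1.55 m → arm 0.47 m, τ = 60.1 × 0.47 = 28.25 N·m clockwise.
Sandbag: 9.38 × 10 = 93.8 N down at 1.98 m → arm 0.04 m, τ = 93.8 × 0.04 = 3.752 N·m clockwise.
Battery pack: 17.9 × 10 = 179 N down at 0.16 m → arm 1.86 m, τ = 179 × 1.86 = 332.9 N·m clockwise.
Weight: 56.3 × 10 = 563 N down at 2.856 m → arm 0.836 m, τ = 563 × 0.836 = 470.7 N·m counterclockwise.
Net moment of existing loads = 105.8 N·m counterclockwise.
The sack of grain weighs 27.7 × 10 = 277 N and must supply an equal clockwise moment, so its lever arm about the pivot is 105.8 / 277 = 0.382 m.
That puts it at 2.02 − 0.382 = 1.64 m from the right end.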